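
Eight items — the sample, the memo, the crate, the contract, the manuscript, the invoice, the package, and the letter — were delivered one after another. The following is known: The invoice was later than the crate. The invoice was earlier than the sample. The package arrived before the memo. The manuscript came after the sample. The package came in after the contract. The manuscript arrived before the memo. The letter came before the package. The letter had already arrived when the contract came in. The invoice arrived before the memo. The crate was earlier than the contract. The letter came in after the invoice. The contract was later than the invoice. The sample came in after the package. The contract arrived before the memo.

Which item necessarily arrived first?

the crate

The crate has a chain of constraints placing it before every other item, so the crate must be first.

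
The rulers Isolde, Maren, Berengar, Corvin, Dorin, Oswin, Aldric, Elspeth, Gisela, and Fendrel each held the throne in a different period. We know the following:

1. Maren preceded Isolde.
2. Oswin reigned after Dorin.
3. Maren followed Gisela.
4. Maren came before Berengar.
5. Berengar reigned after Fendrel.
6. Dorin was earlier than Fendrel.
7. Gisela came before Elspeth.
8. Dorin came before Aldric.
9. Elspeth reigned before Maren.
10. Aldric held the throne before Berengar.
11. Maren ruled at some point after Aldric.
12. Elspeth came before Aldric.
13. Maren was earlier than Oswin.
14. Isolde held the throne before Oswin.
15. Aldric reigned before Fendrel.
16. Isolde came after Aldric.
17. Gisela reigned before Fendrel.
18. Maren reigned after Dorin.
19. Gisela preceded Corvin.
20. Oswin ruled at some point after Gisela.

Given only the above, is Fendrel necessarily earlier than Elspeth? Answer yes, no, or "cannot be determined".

no

Tracing the constraints gives Elspeth → Aldric → Fendrel, so Elspeth must come before Fendrel.
That means Fendrel cannot be before Elspeth.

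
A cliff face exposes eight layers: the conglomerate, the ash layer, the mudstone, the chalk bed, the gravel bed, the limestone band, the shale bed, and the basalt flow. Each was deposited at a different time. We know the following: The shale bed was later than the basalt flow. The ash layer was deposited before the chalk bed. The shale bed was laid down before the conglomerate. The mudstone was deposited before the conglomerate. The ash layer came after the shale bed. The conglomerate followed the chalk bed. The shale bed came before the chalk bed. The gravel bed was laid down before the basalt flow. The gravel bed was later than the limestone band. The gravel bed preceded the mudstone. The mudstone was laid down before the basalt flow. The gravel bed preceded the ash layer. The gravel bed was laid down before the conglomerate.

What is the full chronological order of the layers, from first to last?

the limestone band, the gravel bed, the mudstone, the basalt flow, the shale bed, the ash layer, the chalk bed, the conglomerate

The constraints fix every adjacent pair, so only one ordering works:
the limestone band → the gravel bed → the mudstone → the basalt flow → the shale bed → the ash layer → the chalk bed → the conglomerate.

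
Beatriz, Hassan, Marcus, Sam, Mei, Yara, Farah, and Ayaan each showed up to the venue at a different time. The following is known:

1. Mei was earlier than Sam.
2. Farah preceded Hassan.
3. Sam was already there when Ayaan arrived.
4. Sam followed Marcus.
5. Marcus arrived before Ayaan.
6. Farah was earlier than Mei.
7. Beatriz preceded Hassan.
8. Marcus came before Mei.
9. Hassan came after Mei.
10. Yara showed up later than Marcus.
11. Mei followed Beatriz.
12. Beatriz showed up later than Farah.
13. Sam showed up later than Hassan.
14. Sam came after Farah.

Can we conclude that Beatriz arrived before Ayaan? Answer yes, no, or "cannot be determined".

Chain the constraints: Beatriz → Hassan → Sam → Ayaan. Each link is directly stated, so Beatriz comes before Ayaan.

yes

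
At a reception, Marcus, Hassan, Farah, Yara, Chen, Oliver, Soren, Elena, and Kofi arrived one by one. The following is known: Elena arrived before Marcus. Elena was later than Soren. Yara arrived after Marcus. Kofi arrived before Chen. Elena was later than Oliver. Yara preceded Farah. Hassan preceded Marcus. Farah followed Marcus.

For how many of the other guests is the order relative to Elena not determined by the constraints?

Forced before Elena: Oliver and Soren; forced after Elena: Farah, Marcus, and Yara.
That leaves Chen, Hassan, and Kofi with no forced order relative to Elena — 3.

3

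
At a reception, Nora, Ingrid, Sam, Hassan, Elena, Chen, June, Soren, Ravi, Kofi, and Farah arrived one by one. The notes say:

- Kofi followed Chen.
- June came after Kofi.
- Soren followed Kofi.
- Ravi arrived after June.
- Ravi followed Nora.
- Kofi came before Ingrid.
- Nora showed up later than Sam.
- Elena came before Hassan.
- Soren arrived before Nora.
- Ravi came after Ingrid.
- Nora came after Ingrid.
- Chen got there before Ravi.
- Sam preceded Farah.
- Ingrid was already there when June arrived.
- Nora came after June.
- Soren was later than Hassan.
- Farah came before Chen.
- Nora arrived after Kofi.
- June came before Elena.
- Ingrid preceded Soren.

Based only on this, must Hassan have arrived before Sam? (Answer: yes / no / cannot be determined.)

no

Tracing the constraints gives Sam → Farah → Chen → Kofi → June → Elena → Hassan, so Sam must come before Hassan.
That means Hassan cannot be before Sam.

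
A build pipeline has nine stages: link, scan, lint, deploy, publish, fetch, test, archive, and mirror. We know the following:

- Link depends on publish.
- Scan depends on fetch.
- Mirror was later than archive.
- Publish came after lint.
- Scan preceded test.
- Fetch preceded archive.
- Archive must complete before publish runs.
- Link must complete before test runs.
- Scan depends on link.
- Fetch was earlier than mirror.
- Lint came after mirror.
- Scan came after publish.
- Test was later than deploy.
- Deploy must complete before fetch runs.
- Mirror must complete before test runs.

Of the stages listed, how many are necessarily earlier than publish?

5

Directly stated before publish: archive and lint.
Deploy reaches publish via deploy → fetch → archive → publish.
Fetch reaches publish via fetch → archive → publish.
Mirror reaches publish via mirror → lint → publish.
That's archive, deploy, fetch, lint, and mirror — 5 in all.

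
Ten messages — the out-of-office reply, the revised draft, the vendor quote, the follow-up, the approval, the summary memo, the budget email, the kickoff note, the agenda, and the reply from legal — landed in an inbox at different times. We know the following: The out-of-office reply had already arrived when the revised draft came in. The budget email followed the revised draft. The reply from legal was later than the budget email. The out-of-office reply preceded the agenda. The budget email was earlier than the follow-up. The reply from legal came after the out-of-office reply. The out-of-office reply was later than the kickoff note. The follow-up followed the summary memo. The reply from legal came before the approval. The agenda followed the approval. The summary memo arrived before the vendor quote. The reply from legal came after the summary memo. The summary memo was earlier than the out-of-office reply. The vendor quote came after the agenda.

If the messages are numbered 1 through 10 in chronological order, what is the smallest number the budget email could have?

The kickoff note, the out-of-office reply, the revised draft, and the summary memo must all come before the budget email — 4 forced predecessors.
Nothing else is forced ahead of the budget email, so its earliest slot is position 4 + 1 = 5.

5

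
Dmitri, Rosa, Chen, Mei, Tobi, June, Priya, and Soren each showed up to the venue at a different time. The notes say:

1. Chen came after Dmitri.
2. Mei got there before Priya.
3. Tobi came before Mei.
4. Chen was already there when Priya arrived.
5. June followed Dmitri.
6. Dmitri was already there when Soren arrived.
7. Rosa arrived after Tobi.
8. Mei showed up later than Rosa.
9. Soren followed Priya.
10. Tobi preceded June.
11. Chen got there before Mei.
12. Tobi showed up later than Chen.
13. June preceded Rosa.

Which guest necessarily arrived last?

Soren

Every other guest has a chain of constraints placing them before Soren, so Soren is last.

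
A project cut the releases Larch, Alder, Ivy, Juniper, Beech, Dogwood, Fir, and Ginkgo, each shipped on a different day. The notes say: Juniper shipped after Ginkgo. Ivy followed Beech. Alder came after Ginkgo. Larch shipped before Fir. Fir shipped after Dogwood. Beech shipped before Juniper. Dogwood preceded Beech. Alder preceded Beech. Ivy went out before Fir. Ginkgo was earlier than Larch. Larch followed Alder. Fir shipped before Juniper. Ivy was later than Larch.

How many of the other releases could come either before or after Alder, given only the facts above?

1

Forced before Alder: Ginkgo; forced after Alder: Beech, Fir, Ivy, Juniper, and Larch.
That leaves Dogwood with no forced order relative to Alder — 1.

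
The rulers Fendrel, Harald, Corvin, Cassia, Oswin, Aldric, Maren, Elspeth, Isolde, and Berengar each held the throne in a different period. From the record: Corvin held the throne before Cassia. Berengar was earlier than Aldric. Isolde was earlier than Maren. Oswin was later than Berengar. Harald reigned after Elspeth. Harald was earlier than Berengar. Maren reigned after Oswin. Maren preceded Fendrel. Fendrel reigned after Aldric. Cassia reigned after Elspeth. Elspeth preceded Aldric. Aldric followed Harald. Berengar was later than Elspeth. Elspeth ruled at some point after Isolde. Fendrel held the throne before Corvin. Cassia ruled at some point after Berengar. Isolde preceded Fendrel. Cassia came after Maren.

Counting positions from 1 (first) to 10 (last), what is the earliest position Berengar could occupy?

Elspeth, Harald, and Isolde must all come before Berengar — 3 forced predecessors.
Nothing else is forced ahead of Berengar, so their earliest slot is position 3 + 1 = 4.

4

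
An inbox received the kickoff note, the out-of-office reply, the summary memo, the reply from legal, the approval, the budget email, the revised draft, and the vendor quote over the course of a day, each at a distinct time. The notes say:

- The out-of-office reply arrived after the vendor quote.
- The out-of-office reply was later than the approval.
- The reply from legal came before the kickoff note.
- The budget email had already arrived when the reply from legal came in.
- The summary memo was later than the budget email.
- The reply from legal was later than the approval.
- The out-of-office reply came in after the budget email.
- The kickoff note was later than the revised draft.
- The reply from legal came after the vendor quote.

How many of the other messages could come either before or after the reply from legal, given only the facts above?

3

Forced before the reply from legal: the approval, the budget email, and the vendor quote; forced after the reply from legal: the kickoff note.
That leaves the out-of-office reply, the revised draft, and the summary memo with no forced order relative to the reply from legal — 3.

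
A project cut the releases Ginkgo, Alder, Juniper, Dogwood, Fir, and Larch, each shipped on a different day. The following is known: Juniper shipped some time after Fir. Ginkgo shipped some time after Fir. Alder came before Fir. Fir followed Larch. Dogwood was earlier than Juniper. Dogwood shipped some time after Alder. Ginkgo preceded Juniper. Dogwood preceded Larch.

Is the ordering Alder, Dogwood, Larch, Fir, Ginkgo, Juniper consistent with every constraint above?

yes

Check each stated constraint against the proposed order — e.g. Alder is ahead of Fir; Dogwood is ahead of Juniper. Every pair is in the required order; nothing is violated.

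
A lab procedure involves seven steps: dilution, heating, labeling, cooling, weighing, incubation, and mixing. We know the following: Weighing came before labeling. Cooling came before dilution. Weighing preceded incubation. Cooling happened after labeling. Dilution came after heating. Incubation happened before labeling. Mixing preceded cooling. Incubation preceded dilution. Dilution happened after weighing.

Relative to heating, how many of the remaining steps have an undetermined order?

5

Forced after heating: dilution.
That leaves cooling, incubation, labeling, mixing, and weighing with no forced order relative to heating — 5.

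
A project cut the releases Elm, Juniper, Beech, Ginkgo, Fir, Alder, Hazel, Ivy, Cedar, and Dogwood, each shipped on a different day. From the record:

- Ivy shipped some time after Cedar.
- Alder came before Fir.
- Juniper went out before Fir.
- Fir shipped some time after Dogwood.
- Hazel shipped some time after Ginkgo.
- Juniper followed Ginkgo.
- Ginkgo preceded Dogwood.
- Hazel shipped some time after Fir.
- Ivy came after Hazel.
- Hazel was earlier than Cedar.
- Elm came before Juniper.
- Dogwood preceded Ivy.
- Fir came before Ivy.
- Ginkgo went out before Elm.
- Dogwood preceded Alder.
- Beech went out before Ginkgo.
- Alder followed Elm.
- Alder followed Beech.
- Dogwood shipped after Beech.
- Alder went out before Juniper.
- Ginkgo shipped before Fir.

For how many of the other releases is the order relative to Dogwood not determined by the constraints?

1

Forced before Dogwood: Beech and Ginkgo; forced after Dogwood: Alder, Cedar, Fir, Hazel, Ivy, and Juniper.
That leaves Elm with no forced order relative to Dogwood — 1.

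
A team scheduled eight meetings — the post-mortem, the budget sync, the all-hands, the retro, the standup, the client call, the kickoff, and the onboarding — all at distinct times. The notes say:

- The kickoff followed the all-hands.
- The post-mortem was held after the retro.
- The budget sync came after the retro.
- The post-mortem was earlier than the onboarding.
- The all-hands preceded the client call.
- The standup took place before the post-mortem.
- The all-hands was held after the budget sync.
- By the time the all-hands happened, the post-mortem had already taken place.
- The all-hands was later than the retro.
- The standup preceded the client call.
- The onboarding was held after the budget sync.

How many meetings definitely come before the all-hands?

Directly stated before the all-hands: the budget sync, the post-mortem, and the retro.
The standup reaches the all-hands via the standup → the post-mortem → the all-hands.
No chain forces the kickoff (or any of the others) ahead of the all-hands.
That's the budget sync, the post-mortem, the retro, and the standup — 4 in all.

4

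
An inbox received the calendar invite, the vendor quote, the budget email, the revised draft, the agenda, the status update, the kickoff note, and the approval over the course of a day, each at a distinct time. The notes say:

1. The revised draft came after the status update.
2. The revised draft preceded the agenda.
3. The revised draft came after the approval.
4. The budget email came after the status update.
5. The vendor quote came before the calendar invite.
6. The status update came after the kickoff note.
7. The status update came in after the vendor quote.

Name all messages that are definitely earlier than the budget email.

the kickoff note, the status update, the vendor quote

Directly stated before the budget email: the status update.
The kickoff note reaches the budget email via the kickoff note → the status update → the budget email.
The vendor quote reaches the budget email via the vendor quote → the status update → the budget email.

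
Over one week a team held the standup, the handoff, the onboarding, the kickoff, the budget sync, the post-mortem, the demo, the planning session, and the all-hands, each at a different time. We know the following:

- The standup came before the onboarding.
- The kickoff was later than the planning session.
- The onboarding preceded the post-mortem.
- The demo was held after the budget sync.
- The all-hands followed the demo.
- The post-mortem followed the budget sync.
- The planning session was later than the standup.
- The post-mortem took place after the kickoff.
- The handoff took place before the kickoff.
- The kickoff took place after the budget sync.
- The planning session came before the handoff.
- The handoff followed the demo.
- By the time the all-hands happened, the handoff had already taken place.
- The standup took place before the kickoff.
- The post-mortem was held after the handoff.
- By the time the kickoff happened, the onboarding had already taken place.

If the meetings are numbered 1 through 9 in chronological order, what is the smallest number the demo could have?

2

The budget sync must come before the demo — 1 forced predecessor.
Nothing else is forced ahead of the demo, so its earliest slot is position 1 + 1 = 2.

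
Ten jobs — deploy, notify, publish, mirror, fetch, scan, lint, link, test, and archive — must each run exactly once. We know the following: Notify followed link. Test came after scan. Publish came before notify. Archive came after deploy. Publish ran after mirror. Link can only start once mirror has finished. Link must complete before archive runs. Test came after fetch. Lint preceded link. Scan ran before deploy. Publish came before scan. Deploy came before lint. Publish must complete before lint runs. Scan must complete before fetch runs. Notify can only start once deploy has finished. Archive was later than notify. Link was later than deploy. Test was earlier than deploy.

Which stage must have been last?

archive

Every other stage has a chain of constraints placing it before archive, so archive is last.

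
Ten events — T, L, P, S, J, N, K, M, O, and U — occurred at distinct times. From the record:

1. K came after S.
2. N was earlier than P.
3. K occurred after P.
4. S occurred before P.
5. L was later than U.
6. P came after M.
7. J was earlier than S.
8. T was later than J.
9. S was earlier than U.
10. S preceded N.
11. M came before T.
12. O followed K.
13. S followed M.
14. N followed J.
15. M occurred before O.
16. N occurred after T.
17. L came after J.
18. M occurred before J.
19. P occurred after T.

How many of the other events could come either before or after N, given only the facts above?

Forced before N: J, M, S, and T; forced after N: K, O, and P.
That leaves L and U with no forced order relative to N — 2.

2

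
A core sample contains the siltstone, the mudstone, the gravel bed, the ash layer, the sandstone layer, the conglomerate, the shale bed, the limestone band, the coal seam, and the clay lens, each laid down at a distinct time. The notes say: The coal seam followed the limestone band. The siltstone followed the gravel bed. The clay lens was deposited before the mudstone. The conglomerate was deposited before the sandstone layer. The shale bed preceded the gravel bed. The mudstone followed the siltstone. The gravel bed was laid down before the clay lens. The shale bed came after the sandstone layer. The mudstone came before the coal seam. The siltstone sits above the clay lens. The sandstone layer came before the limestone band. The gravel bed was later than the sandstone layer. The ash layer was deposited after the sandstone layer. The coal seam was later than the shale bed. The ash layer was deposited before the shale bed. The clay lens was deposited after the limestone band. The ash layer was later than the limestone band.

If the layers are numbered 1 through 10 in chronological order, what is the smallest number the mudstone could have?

The ash layer, the clay lens, the conglomerate, the gravel bed, the limestone band, the sandstone layer, the shale bed, and the siltstone must all come before the mudstone — 8 forced predecessors.
Nothing else is forced ahead of the mudstone, so its earliest slot is position 8 + 1 = 9.

9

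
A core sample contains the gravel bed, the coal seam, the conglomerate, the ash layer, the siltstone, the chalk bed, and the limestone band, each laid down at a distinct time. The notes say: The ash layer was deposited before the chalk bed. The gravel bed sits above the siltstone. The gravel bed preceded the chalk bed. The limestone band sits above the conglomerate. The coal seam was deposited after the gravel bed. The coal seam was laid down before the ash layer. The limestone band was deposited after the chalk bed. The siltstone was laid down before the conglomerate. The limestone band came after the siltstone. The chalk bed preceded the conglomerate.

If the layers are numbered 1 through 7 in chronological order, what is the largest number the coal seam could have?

3

The coal seam must come before the ash layer, the chalk bed, the conglomerate, and the limestone band — 4 layers forced after it.
Everything else can be placed before the coal seam in some valid order, so the coal seam can sit as late as position 7 − 4 = 3.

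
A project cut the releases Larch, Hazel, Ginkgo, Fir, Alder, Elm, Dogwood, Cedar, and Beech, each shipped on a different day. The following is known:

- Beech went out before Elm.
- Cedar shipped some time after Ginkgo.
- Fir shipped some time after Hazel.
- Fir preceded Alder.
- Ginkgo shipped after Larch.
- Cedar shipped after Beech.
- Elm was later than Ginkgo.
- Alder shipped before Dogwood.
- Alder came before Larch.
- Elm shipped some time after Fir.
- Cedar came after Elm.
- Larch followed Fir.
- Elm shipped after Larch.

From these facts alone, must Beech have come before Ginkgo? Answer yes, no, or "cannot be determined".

cannot be determined

No chain of stated constraints runs from Beech to Ginkgo, and none runs from Ginkgo to Beech either.
So the relative order of Beech and Ginkgo is not fixed by the given facts.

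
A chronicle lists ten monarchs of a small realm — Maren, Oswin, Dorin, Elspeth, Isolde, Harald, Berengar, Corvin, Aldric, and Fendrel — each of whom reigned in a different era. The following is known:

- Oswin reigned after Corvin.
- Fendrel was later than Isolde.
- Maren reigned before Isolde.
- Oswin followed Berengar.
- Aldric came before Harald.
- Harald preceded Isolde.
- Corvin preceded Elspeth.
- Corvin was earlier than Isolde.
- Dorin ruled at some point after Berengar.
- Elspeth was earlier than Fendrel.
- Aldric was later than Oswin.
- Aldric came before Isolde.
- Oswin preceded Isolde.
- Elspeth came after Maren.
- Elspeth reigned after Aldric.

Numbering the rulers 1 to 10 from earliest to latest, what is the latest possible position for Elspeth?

9

Elspeth must come before Fendrel — 1 ruler forced after them.
Everything else can be placed before Elspeth in some valid order, so Elspeth can sit as late as position 10 − 1 = 9.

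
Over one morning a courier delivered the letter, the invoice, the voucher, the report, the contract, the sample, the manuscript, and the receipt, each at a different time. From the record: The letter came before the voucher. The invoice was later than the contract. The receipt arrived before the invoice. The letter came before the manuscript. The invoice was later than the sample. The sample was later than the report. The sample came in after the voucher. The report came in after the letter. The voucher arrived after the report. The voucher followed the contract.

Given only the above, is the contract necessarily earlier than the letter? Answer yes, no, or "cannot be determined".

No chain of stated constraints runs from the contract to the letter, and none runs from the letter to the contract either.
So the relative order of the contract and the letter is not fixed by the given facts.

cannot be determined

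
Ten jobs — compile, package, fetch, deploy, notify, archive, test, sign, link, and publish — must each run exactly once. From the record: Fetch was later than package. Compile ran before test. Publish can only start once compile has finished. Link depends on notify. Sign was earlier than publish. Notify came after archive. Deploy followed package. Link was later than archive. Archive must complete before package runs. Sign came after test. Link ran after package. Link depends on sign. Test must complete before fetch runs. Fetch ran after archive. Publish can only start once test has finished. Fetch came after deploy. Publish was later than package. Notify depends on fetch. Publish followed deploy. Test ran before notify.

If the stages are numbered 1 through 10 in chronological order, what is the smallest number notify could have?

7

Archive, compile, deploy, fetch, package, and test must all come before notify — 6 forced predecessors.
Nothing else is forced ahead of notify, so its earliest slot is position 6 + 1 = 7.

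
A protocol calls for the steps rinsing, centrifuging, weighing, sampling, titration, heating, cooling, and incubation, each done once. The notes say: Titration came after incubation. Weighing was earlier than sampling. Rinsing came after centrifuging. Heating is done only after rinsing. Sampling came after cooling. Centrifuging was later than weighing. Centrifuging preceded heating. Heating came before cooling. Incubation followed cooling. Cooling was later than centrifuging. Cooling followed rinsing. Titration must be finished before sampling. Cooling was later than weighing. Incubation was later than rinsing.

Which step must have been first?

Weighing has a chain of constraints placing it before every other step, so weighing must be first.

weighing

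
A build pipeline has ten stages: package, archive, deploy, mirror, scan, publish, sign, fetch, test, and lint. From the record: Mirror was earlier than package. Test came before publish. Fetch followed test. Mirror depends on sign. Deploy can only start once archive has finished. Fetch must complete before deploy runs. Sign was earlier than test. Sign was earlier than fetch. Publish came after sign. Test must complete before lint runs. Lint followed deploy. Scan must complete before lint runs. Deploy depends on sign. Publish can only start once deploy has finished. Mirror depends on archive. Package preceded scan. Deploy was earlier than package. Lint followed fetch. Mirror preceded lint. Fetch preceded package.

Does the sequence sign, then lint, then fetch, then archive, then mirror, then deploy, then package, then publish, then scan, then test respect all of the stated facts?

no

The constraints require scan before lint, but in the proposed sequence lint appears ahead of scan. That one violation is enough.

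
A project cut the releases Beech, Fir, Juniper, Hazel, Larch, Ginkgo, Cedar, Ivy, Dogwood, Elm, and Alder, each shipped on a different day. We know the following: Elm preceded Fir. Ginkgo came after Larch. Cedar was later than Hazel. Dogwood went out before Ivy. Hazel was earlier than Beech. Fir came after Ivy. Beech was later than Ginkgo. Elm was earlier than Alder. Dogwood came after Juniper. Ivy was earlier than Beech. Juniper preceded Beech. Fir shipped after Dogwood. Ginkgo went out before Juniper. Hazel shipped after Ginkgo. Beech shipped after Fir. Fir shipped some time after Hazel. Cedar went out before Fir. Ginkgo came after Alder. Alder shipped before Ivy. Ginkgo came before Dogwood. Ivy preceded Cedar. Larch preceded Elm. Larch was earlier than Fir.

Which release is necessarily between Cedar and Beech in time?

Tracing the constraints gives Cedar → Fir → Beech, so Fir sits after Cedar and before Beech.
No other release is forced both after Cedar and before Beech.

Fir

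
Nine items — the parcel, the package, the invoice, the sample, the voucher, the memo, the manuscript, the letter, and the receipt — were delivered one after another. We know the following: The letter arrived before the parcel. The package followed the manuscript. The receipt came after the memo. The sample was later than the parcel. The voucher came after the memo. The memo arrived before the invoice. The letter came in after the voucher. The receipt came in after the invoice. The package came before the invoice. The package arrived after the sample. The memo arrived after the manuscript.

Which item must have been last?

the receipt

Every other item has a chain of constraints placing it before the receipt, so the receipt is last.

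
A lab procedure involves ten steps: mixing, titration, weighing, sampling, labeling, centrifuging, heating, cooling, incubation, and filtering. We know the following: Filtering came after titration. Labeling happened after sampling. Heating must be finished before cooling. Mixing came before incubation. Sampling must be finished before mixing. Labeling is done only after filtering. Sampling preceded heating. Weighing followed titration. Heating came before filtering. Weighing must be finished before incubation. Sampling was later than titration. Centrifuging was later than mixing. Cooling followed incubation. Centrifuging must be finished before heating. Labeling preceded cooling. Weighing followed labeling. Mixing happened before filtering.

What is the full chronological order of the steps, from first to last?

The constraints fix every adjacent pair, so only one ordering works:
titration → sampling → mixing → centrifuging → heating → filtering → labeling → weighing → incubation → cooling.

titration, sampling, mixing, centrifuging, heating, filtering, labeling, weighing, incubation, cooling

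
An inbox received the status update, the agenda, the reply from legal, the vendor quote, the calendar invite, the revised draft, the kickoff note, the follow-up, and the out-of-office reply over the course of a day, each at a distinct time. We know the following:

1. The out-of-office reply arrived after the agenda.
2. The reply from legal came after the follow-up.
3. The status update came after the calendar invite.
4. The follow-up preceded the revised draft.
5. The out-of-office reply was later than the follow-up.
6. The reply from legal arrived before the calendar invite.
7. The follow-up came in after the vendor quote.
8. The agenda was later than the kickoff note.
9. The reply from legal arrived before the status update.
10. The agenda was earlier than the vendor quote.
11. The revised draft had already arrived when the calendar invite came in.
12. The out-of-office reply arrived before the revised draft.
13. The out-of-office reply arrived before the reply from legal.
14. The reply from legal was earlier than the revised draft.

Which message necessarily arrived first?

the kickoff note

The kickoff note has a chain of constraints placing it before every other message, so the kickoff note must be first.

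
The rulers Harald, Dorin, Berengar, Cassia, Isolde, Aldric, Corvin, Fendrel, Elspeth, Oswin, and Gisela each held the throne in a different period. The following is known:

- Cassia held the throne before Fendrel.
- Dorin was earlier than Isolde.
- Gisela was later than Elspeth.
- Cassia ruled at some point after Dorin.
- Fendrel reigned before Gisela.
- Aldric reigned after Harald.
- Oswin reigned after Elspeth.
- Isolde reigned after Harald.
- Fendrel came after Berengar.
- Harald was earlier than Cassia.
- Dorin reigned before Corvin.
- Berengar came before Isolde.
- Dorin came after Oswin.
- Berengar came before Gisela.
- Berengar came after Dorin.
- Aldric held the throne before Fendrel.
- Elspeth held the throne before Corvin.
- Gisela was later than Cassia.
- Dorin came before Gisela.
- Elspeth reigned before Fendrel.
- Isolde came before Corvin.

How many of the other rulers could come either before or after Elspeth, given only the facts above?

2

Forced after Elspeth: Berengar, Cassia, Corvin, Dorin, Fendrel, Gisela, Isolde, and Oswin.
That leaves Aldric and Harald with no forced order relative to Elspeth — 2.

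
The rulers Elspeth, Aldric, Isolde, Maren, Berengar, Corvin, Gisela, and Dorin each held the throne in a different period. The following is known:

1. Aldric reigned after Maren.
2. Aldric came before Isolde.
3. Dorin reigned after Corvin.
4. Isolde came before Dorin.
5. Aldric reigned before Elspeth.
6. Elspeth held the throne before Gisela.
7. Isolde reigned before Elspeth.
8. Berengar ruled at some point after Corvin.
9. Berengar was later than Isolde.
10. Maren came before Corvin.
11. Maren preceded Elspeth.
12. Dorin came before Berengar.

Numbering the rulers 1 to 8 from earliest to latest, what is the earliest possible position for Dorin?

Aldric, Corvin, Isolde, and Maren must all come before Dorin — 4 forced predecessors.
Nothing else is forced ahead of Dorin, so their earliest slot is position 4 + 1 = 5.

5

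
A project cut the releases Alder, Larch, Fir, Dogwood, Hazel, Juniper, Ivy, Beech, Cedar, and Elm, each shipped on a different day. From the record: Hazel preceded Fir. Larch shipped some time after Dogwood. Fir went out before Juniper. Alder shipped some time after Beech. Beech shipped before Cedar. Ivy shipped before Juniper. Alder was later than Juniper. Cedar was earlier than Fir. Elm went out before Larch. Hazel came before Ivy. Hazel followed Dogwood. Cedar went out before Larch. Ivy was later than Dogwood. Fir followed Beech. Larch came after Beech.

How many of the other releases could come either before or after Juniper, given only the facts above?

2

Forced before Juniper: Beech, Cedar, Dogwood, Fir, Hazel, and Ivy; forced after Juniper: Alder.
That leaves Elm and Larch with no forced order relative to Juniper — 2.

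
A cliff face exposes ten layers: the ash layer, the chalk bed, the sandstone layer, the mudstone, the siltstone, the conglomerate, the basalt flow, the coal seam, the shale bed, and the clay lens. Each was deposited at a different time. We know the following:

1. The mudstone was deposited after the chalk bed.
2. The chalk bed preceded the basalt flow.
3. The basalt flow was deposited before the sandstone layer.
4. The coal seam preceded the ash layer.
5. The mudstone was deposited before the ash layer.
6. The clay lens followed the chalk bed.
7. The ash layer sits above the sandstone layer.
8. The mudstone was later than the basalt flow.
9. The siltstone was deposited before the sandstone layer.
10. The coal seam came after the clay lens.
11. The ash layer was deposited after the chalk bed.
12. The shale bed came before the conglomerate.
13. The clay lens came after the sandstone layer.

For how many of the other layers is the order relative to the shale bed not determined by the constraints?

Forced after the shale bed: the conglomerate.
That leaves the ash layer, the basalt flow, the chalk bed, the clay lens, the coal seam, the mudstone, the sandstone layer, and the siltstone with no forced order relative to the shale bed — 8.

8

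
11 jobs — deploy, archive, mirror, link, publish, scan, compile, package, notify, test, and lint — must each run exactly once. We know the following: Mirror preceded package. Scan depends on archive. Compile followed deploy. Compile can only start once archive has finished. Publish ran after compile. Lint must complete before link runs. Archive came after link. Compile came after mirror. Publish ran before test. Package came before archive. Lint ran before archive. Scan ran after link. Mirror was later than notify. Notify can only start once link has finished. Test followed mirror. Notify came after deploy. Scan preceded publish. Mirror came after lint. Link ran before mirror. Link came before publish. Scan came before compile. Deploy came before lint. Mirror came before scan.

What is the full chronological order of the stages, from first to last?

The constraints fix every adjacent pair, so only one ordering works:
deploy → lint → link → notify → mirror → package → archive → scan → compile → publish → test.

deploy, lint, link, notify, mirror, package, archive, scan, compile, publish, test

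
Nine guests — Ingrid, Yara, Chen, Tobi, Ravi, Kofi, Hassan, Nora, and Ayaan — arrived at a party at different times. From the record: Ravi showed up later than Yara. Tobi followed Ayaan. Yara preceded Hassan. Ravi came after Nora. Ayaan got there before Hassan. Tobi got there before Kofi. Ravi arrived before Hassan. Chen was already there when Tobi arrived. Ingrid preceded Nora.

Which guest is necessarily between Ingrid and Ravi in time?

Tracing the constraints gives Ingrid → Nora → Ravi, so Nora sits after Ingrid and before Ravi.
No other guest is forced both after Ingrid and before Ravi.

Nora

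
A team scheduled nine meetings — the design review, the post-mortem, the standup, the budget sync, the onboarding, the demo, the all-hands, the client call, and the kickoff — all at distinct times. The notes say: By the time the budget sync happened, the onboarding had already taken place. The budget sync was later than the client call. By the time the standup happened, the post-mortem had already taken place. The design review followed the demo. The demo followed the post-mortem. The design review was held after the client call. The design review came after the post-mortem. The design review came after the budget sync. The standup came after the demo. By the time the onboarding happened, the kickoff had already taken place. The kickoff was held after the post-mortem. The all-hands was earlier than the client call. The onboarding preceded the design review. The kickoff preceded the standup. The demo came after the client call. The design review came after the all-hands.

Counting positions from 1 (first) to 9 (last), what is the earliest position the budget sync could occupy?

The all-hands, the client call, the kickoff, the onboarding, and the post-mortem must all come before the budget sync — 5 forced predecessors.
Nothing else is forced ahead of the budget sync, so its earliest slot is position 5 + 1 = 6.

6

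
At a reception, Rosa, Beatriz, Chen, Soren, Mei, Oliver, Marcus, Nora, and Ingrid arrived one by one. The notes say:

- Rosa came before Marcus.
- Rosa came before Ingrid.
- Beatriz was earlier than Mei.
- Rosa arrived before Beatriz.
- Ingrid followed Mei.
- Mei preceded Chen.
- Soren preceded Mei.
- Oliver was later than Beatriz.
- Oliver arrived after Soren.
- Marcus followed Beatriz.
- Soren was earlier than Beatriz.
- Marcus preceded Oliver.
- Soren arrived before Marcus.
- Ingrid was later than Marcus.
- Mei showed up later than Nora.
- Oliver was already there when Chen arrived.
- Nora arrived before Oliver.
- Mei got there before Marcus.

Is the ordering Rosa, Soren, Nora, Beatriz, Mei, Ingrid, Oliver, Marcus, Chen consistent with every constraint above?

no

The constraints require Marcus before Oliver, but in the proposed sequence Oliver appears ahead of Marcus. That one violation is enough.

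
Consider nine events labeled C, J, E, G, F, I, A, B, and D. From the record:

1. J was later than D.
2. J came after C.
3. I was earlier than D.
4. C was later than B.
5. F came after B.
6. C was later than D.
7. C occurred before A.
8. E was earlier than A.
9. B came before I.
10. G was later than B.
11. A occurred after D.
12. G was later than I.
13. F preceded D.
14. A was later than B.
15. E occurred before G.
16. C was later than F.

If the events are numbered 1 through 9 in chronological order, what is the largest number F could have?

F must come before A, C, D, and J — 4 events forced after it.
Everything else can be placed before F in some valid order, so F can sit as late as position 9 − 4 = 5.

5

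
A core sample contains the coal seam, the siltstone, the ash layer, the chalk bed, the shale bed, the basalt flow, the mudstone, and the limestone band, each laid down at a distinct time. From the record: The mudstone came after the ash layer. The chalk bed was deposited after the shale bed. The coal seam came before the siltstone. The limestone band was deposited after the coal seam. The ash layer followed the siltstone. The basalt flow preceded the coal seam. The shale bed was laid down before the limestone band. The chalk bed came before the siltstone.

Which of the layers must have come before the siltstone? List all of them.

the basalt flow, the chalk bed, the coal seam, the shale bed

Directly stated before the siltstone: the chalk bed and the coal seam.
The basalt flow reaches the siltstone via the basalt flow → the coal seam → the siltstone.
The shale bed reaches the siltstone via the shale bed → the chalk bed → the siltstone.
No chain forces the limestone band (or any of the others) ahead of the siltstone.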